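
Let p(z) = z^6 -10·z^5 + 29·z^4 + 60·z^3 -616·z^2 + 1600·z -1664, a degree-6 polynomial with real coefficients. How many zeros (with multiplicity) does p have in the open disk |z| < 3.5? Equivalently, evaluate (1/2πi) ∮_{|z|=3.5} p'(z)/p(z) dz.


The zeros of p are: 4, (2 + 2i), (2 - 2i), (3 + 2i), (3 - 2i), -4.
Their magnitudes are: 4, 2.828, 2.828, 3.606, 3.606, 4.
Zeros with |z| < R = 3.5: (2 + 2i), (2 - 2i).
Count = 2.
By the argument principle, (1/2πi) ∮_{|z|=R} p'(z)/p(z) dz equals exactly this count.

Number of zeros inside |z| < 3.5: 2.


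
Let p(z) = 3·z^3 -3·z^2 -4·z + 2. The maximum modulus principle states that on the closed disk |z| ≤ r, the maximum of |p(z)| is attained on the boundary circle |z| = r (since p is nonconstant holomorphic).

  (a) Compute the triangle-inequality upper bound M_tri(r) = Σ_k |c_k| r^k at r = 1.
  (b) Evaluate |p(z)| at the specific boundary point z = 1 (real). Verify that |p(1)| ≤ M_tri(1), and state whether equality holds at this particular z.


Coefficients: c_0 = 2, c_1 = -4, c_2 = -3, c_3 = 3. Radius r = 1.
Part (a). Triangle bound: M_tri(r) = Σ_k |c_k| r^k
  = |2|·1^0 + |-4|·1^1 + |-3|·1^2 + |3|·1^3
  = 2 + 4 + 3 + 3 = 12.
This bounds M(r) := max_{|z|=r} |p(z)| from above; equality holds iff all terms c_k z^k can be made to align in phase at a single z on |z|=r.
Part (b). At z = 1 (real, on the circle |z| = r):
  p(1) = (2)·1^0 + (-4)·1^1 + (-3)·1^2 + (3)·1^3 = -2.
  |p(1)| = 2.
Check: |p(1)| = 2 ≤ 12 = M_tri(1). ✓ Equality does not hold at z = 1 (the coefficients have mixed signs, so the terms do not all align in phase there).

M_tri(1) = 12; |p(1)| = 2; equality at z=1: no.


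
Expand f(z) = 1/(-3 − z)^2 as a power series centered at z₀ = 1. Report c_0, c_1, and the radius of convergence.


Let w = z − z₀, so z = z₀ + w.
Then -3 − z = -3 − (z₀ + w) = (-3 − z₀) − w = -4 − w.
f(z) = 1/(-4 − w)^2 = (1/(-4)^2) · (1 − w/(-4))^{−2}.
By the binomial series (1−u)^{−2} = Σ_{n≥0} C(n+1, 1) u^n for |u|<1, with u = w/(-4):
  c_n = C(n+1, 1) / (-4)^(n+2).
  c_0 = 1/(-4)^2 = 1/16.
  c_1 = 2/(-4)^3 = -1/32.
The series is valid for |w/d| < 1, i.e. |z − z₀| < |d|.
Radius of convergence: R = |-3 − z₀| = |-4| = 4 (distance from z₀ to the singularity z = -3).

c_0 = 1/16, c_1 = -1/32; R = 4.


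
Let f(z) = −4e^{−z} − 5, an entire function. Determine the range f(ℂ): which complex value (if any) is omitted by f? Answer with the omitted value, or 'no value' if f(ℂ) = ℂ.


Little Picard bounds the complement of f(ℂ) to at most one point.
e^{−z} is never zero on ℂ, so -4·e^{−z} takes every value in ℂ ∖ {0}. Adding -5 shifts the range to ℂ ∖ {-5}. Thus f omits exactly the value -5.

Omitted value: -5.


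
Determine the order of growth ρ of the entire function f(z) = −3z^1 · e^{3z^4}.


M(r) = max_{|z|=r} |-3|·|z|^1·|e^{3z^4}| = 3·r^1 · e^{3r^4} (the factors attain their maxima compatibly on |z|=r). Then log M(r) = log 3 + 1·log r + 3r^4, dominated by the last term, so log log M(r) ~ 4·log r. The polynomial factor -3z^1 contributes only a log r term and does not affect the order. ρ = 4.
Therefore ρ = 4.

Order ρ = 4.


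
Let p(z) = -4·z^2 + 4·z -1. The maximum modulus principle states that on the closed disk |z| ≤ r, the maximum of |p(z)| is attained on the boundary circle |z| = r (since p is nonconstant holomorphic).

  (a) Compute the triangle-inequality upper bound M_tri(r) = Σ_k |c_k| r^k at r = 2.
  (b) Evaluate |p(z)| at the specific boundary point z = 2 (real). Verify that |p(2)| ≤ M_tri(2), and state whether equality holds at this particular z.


Coefficients: c_0 = -1, c_1 = 4, c_2 = -4. Radius r = 2.
Part (a). Triangle bound: M_tri(r) = Σ_k |c_k| r^k
  = |-1|·2^0 + |4|·2^1 + |-4|·2^2
  = 1 + 8 + 16 = 25.
This bounds M(r) := max_{|z|=r} |p(z)| from above; equality holds iff all terms c_k z^k can be made to align in phase at a single z on |z|=r.
Part (b). At z = 2 (real, on the circle |z| = r):
  p(2) = (-1)·2^0 + (4)·2^1 + (-4)·2^2 = -9.
  |p(2)| = 9.
Check: |p(2)| = 9 ≤ 25 = M_tri(2). ✓ Equality does not hold at z = 2 (the coefficients have mixed signs, so the terms do not all align in phase there).

M_tri(2) = 25; |p(2)| = 9; equality at z=2: no.


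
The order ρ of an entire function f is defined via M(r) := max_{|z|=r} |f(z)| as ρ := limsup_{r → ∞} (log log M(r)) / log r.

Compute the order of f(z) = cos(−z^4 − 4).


Write cos(w) = (e^{iw} ± e^{−iw})/(2 or 2i), so |cos(w)| ≤ e^{|w|}. With w = −z^4 − 4, |w| ≤ 1r^4 + 4 on |z|=r, giving M(r) ≤ e^{1r^4 + 4} and ρ ≤ 4. For the lower bound, choose z on |z|=r with -1z^4 purely imaginary of modulus 1r^4; then |cos(−z^4 − 4)| grows like e^{1r^4}/2, so ρ ≥ 4. Hence ρ = 4.
Therefore ρ = 4.

Order ρ = 4.


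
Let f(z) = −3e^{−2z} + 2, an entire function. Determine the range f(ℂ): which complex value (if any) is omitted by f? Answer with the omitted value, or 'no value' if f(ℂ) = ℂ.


Little Picard bounds the complement of f(ℂ) to at most one point.
e^{−2z} is never zero on ℂ, so -3·e^{−2z} takes every value in ℂ ∖ {0}. Adding 2 shifts the range to ℂ ∖ {2}. Thus f omits exactly the value 2.

Omitted value: 2.


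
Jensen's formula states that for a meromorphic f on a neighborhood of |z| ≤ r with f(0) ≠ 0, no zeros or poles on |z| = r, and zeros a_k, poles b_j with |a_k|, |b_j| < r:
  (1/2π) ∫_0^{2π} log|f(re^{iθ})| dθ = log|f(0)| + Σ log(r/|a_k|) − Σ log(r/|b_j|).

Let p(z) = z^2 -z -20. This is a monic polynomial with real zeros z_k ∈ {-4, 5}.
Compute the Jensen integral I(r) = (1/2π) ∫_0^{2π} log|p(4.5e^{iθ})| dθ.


Zeros: -4, 5; r = 4.5.
Inside |z| < r: -4. Outside (|z| ≥ r): 5.
p(0) = -20, so log|p(0)| = log(20) = 2.9957.
Apply Jensen: I(r) = log|p(0)| + Σ_k log(r/|z_k|), summed over zeros inside |z| < r.
  log(r/|z_k|) for z_k = -4: log(4.5/4) = 0.1178
  Outside zeros (5) contribute nothing to the Jensen sum.
Sum over inside zeros: 0.1178.
I(r) = log|p(0)| + (inside sum) = 2.9957 + 0.1178 = 3.1135.
Note: since some zeros are outside |z| ≤ r, the simplified n·log(r) form does NOT apply — only the inside zeros contribute.

I(r) ≈ 3.1135.


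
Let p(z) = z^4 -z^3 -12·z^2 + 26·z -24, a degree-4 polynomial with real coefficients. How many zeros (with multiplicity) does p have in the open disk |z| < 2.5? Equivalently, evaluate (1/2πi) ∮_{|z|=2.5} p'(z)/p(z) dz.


The zeros of p are: (1 + 1i), (1 - 1i), 3, -4.
Their magnitudes are: 1.414, 1.414, 3, 4.
Zeros with |z| < R = 2.5: (1 + 1i), (1 - 1i).
Count = 2.
By the argument principle, (1/2πi) ∮_{|z|=R} p'(z)/p(z) dz equals exactly this count.

Number of zeros inside |z| < 2.5: 2.


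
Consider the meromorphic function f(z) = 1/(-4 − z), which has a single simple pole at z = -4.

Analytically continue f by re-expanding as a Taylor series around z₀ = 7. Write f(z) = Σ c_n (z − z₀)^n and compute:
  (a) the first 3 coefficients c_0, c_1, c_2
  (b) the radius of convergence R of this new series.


Let w = z − z₀, so z = z₀ + w.
Then -4 − z = -4 − (z₀ + w) = (-4 − z₀) − w = -11 − w.
f(z) = 1/(-11 − w) = (1/(-11)) · 1/(1 − w/(-11)) = Σ_{n≥0} w^n / (-11)^(n+1).
So c_n = 1/(-11)^(n+1):
  c_0 = 1/(-11)^1 = -1/11.
  c_1 = 1/(-11)^2 = 1/121.
  c_2 = 1/(-11)^3 = -1/1331.
The series is valid for |w/d| < 1, i.e. |z − z₀| < |d|.
Radius of convergence: R = |-4 − z₀| = |-11| = 11 (distance from z₀ to the singularity z = -4).

c_0 = -1/11, c_1 = 1/121, c_2 = -1/1331; R = 11.


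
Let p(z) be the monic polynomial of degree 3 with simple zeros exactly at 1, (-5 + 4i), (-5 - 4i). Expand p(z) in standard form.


The polynomial is p(z) = ∏_{α ∈ S} (z − α), where S = {1, (-5 + 4i), (-5 - 4i)}.
Expanding the product yields: p(z) = z^3 + 9·z^2 + 31·z -41.
Note conjugate pairs combine to real quadratics: (z − (-5+4i))(z − (-5−4i)) = z² + 10z + 41.
The resulting polynomial has degree 3 and real coefficients as required.

p(z) = z^3 + 9·z^2 + 31·z -41.


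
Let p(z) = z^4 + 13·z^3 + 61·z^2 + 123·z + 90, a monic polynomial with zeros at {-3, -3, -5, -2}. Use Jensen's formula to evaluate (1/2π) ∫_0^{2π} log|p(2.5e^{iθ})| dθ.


Zeros: -5, -3, -3, -2; r = 2.5.
Inside |z| < r: -2. Outside (|z| ≥ r): -5, -3, -3.
p(0) = 90, so log|p(0)| = log(90) = 4.4998.
Apply Jensen: I(r) = log|p(0)| + Σ_k log(r/|z_k|), summed over zeros inside |z| < r.
  log(r/|z_k|) for z_k = -2: log(2.5/2) = 0.2231
  Outside zeros (-5, -3, -3) contribute nothing to the Jensen sum.
Sum over inside zeros: 0.2231.
I(r) = log|p(0)| + (inside sum) = 4.4998 + 0.2231 = 4.7230.
Note: since some zeros are outside |z| ≤ r, the simplified n·log(r) form does NOT apply — only the inside zeros contribute.

I(r) ≈ 4.7230.


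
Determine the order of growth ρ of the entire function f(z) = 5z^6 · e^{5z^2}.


M(r) = max_{|z|=r} |5|·|z|^6·|e^{5z^2}| = 5·r^6 · e^{5r^2} (the factors attain their maxima compatibly on |z|=r). Then log M(r) = log 5 + 6·log r + 5r^2, dominated by the last term, so log log M(r) ~ 2·log r. The polynomial factor 5z^6 contributes only a log r term and does not affect the order. ρ = 2.
Therefore ρ = 2.

Order ρ = 2.


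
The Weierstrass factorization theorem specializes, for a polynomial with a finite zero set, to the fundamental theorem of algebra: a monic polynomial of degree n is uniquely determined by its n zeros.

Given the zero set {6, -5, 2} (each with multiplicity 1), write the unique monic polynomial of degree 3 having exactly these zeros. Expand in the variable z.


The polynomial is p(z) = ∏_{α ∈ S} (z − α), where S = {6, -5, 2}.
Expanding the product yields: p(z) = z^3 -3·z^2 -28·z + 60.
The resulting polynomial has degree 3 and real coefficients as required.

p(z) = z^3 -3·z^2 -28·z + 60.


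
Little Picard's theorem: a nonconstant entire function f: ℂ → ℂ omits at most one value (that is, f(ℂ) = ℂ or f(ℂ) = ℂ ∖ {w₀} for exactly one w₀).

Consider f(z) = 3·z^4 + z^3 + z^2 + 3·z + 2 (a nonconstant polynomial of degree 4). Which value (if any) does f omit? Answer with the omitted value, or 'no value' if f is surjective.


Little Picard bounds the complement of f(ℂ) to at most one point.
For every w ∈ ℂ, the equation p(z) − w = 0 is a nonconstant polynomial in z and hence has at least one root by the fundamental theorem of algebra. So p is surjective onto ℂ, omitting no value.

Omitted value: no value.


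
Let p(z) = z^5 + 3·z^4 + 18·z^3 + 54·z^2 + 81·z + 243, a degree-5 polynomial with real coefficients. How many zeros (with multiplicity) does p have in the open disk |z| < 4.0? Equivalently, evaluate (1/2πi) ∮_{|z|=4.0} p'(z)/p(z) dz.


The zeros of p are: (0 + 3i), (0 - 3i), (0 + 3i), (0 - 3i), -3.
Their magnitudes are: 3, 3, 3, 3, 3.
Zeros with |z| < R = 4.0: (0 + 3i), (0 - 3i), (0 + 3i), (0 - 3i), -3.
Count = 5.
By the argument principle, (1/2πi) ∮_{|z|=R} p'(z)/p(z) dz equals exactly this count.

Number of zeros inside |z| < 4.0: 5.


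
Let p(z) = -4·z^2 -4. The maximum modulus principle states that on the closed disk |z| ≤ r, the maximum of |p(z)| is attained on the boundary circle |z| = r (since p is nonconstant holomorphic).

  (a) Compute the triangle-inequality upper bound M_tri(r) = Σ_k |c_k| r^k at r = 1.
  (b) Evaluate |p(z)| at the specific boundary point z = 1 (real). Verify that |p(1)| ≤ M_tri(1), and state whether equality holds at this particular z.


Coefficients: c_0 = -4, c_1 = 0, c_2 = -4. Radius r = 1.
Part (a). Triangle bound: M_tri(r) = Σ_k |c_k| r^k
  = |-4|·1^0 + |0|·1^1 + |-4|·1^2
  = 4 + 0 + 4 = 8.
This bounds M(r) := max_{|z|=r} |p(z)| from above; equality holds iff all terms c_k z^k can be made to align in phase at a single z on |z|=r.
Part (b). At z = 1 (real, on the circle |z| = r):
  p(1) = (-4)·1^0 + (0)·1^1 + (-4)·1^2 = -8.
  |p(1)| = 8.
Since all nonzero coefficients share the same sign, |p(1)| = 8 = M_tri(1); the triangle bound is attained at z = 1, so in fact M(r) = 8.

M_tri(1) = 8; |p(1)| = 8; equality at z=1: yes.


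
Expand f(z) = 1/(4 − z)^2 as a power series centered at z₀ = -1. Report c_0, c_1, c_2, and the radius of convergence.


Let w = z − z₀, so z = z₀ + w.
Then 4 − z = 4 − (z₀ + w) = (4 − z₀) − w = 5 − w.
f(z) = 1/(5 − w)^2 = (1/(5)^2) · (1 − w/(5))^{−2}.
By the binomial series (1−u)^{−2} = Σ_{n≥0} C(n+1, 1) u^n for |u|<1, with u = w/(5):
  c_n = C(n+1, 1) / (5)^(n+2).
  c_0 = 1/(5)^2 = 1/25.
  c_1 = 2/(5)^3 = 2/125.
  c_2 = 3/(5)^4 = 3/625.
The series is valid for |w/d| < 1, i.e. |z − z₀| < |d|.
Radius of convergence: R = |4 − z₀| = |5| = 5 (distance from z₀ to the singularity z = 4).

c_0 = 1/25, c_1 = 2/125, c_2 = 3/625; R = 5.


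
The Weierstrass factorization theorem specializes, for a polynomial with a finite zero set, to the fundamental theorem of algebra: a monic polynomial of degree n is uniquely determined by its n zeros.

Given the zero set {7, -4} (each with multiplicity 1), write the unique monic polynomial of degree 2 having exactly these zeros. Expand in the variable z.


The polynomial is p(z) = ∏_{α ∈ S} (z − α), where S = {7, -4}.
Expanding the product yields: p(z) = z^2 -3·z -28.
The resulting polynomial has degree 2 and real coefficients as required.

p(z) = z^2 -3·z -28.


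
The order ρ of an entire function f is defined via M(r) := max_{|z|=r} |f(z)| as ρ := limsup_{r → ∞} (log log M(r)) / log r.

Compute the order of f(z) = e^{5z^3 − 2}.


|e^{5z^3 − 2}| = e^{Re(5·z^3) + -2} ≤ e^{5|z|^3 + -2} = e^{5r^3 + -2} on |z| = r, so ρ ≤ 3. Choosing z on |z|=r so that 5·z^3 is real positive (always possible by picking arg z appropriately) gives |f(z)| = e^{5r^3 + -2}, matching the bound. The additive constant -2 does not affect log log M(r) ~ 3·log r. Hence ρ = 3.
Therefore ρ = 3.

Order ρ = 3.


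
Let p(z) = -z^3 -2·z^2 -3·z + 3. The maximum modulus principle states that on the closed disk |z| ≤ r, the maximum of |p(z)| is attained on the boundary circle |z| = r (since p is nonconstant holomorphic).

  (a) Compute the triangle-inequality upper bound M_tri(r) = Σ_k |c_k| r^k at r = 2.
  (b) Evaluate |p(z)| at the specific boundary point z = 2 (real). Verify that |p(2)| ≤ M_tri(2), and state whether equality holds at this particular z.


Coefficients: c_0 = 3, c_1 = -3, c_2 = -2, c_3 = -1. Radius r = 2.
Part (a). Triangle bound: M_tri(r) = Σ_k |c_k| r^k
  = |3|·2^0 + |-3|·2^1 + |-2|·2^2 + |-1|·2^3
  = 3 + 6 + 8 + 8 = 25.
This bounds M(r) := max_{|z|=r} |p(z)| from above; equality holds iff all terms c_k z^k can be made to align in phase at a single z on |z|=r.
Part (b). At z = 2 (real, on the circle |z| = r):
  p(2) = (3)·2^0 + (-3)·2^1 + (-2)·2^2 + (-1)·2^3 = -19.
  |p(2)| = 19.
Check: |p(2)| = 19 ≤ 25 = M_tri(2). ✓ Equality does not hold at z = 2 (the coefficients have mixed signs, so the terms do not all align in phase there).

M_tri(2) = 25; |p(2)| = 19; equality at z=2: no.


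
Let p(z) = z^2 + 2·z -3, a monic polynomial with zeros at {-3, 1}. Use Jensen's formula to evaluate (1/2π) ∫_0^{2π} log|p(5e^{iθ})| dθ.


Zeros: -3, 1; r = 5.
Inside |z| < r: -3, 1. Outside (|z| ≥ r): ∅.
p(0) = -3, so log|p(0)| = log(3) = 1.0986.
Apply Jensen: I(r) = log|p(0)| + Σ_k log(r/|z_k|), summed over zeros inside |z| < r.
  log(r/|z_k|) for z_k = -3: log(5/3) = 0.5108
  log(r/|z_k|) for z_k = 1: log(5/1) = 1.6094
Sum over inside zeros: 2.1203.
I(r) = log|p(0)| + (inside sum) = 1.0986 + 2.1203 = 3.2189.
Closed form (all zeros inside, monic): I(r) = n·log(r) = 2·log(5) = 3.2189. ✓

I(r) ≈ 3.2189.


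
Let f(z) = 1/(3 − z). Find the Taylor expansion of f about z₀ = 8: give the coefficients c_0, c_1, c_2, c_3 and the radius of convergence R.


Let w = z − z₀, so z = z₀ + w.
Then 3 − z = 3 − (z₀ + w) = (3 − z₀) − w = -5 − w.
f(z) = 1/(-5 − w) = (1/(-5)) · 1/(1 − w/(-5)) = Σ_{n≥0} w^n / (-5)^(n+1).
So c_n = 1/(-5)^(n+1):
  c_0 = 1/(-5)^1 = -1/5.
  c_1 = 1/(-5)^2 = 1/25.
  c_2 = 1/(-5)^3 = -1/125.
  c_3 = 1/(-5)^4 = 1/625.
The series is valid for |w/d| < 1, i.e. |z − z₀| < |d|.
Radius of convergence: R = |3 − z₀| = |-5| = 5 (distance from z₀ to the singularity z = 3).

c_0 = -1/5, c_1 = 1/25, c_2 = -1/125, c_3 = 1/625; R = 5.


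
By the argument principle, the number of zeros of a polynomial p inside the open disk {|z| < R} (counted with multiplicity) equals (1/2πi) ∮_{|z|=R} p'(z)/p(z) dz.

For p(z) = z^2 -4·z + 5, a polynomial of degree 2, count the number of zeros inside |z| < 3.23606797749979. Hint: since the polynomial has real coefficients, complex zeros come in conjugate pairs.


The zeros of p are: (2 + 1i), (2 - 1i).
Their magnitudes are: 2.236, 2.236.
Zeros with |z| < R = 3.23606797749979: (2 + 1i), (2 - 1i).
Count = 2.
By the argument principle, (1/2πi) ∮_{|z|=R} p'(z)/p(z) dz equals exactly this count.

Number of zeros inside |z| < 3.23606797749979: 2.


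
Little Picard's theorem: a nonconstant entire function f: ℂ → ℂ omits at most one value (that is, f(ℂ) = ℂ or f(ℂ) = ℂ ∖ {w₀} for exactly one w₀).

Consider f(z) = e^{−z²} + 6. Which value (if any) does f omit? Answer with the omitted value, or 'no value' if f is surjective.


Little Picard bounds the complement of f(ℂ) to at most one point.
The exponent g(z) = −z² is a nonconstant polynomial, hence surjective onto ℂ. So e^{g(z)} takes every value in {e^w : w ∈ ℂ} = ℂ ∖ {0}. Adding 6 shifts the range to ℂ ∖ {6}. f omits exactly 6.

Omitted value: 6.


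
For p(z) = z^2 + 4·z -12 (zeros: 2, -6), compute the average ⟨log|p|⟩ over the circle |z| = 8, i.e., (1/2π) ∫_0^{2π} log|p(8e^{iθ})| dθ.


Zeros: -6, 2; r = 8.
Inside |z| < r: -6, 2. Outside (|z| ≥ r): ∅.
p(0) = -12, so log|p(0)| = log(12) = 2.4849.
Apply Jensen: I(r) = log|p(0)| + Σ_k log(r/|z_k|), summed over zeros inside |z| < r.
  log(r/|z_k|) for z_k = 2: log(8/2) = 1.3863
  log(r/|z_k|) for z_k = -6: log(8/6) = 0.2877
Sum over inside zeros: 1.6740.
I(r) = log|p(0)| + (inside sum) = 2.4849 + 1.6740 = 4.1589.
Closed form (all zeros inside, monic): I(r) = n·log(r) = 2·log(8) = 4.1589. ✓

I(r) ≈ 4.1589.


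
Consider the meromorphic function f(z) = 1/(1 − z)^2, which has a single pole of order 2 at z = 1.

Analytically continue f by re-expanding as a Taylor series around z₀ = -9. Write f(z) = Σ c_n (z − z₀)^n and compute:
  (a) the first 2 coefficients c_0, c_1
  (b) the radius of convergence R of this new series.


Let w = z − z₀, so z = z₀ + w.
Then 1 − z = 1 − (z₀ + w) = (1 − z₀) − w = 10 − w.
f(z) = 1/(10 − w)^2 = (1/(10)^2) · (1 − w/(10))^{−2}.
By the binomial series (1−u)^{−2} = Σ_{n≥0} C(n+1, 1) u^n for |u|<1, with u = w/(10):
  c_n = C(n+1, 1) / (10)^(n+2).
  c_0 = 1/(10)^2 = 1/100.
  c_1 = 2/(10)^3 = 1/500.
The series is valid for |w/d| < 1, i.e. |z − z₀| < |d|.
Radius of convergence: R = |1 − z₀| = |10| = 10 (distance from z₀ to the singularity z = 1).

c_0 = 1/100, c_1 = 1/500; R = 10.


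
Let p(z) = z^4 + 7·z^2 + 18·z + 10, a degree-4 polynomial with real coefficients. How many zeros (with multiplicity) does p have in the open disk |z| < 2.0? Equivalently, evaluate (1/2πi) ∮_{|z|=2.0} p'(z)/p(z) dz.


The zeros of p are: (1 + 3i), (1 - 3i), -1, -1.
Their magnitudes are: 3.162, 3.162, 1, 1.
Zeros with |z| < R = 2.0: -1, -1.
Count = 2.
By the argument principle, (1/2πi) ∮_{|z|=R} p'(z)/p(z) dz equals exactly this count.

Number of zeros inside |z| < 2.0: 2.


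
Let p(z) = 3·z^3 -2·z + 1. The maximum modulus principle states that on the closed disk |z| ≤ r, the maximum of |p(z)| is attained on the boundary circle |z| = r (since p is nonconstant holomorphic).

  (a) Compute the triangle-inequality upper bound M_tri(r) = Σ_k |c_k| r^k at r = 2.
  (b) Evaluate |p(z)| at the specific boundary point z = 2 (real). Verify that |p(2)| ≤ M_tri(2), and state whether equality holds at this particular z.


Coefficients: c_0 = 1, c_1 = -2, c_2 = 0, c_3 = 3. Radius r = 2.
Part (a). Triangle bound: M_tri(r) = Σ_k |c_k| r^k
  = |1|·2^0 + |-2|·2^1 + |0|·2^2 + |3|·2^3
  = 1 + 4 + 0 + 24 = 29.
This bounds M(r) := max_{|z|=r} |p(z)| from above; equality holds iff all terms c_k z^k can be made to align in phase at a single z on |z|=r.
Part (b). At z = 2 (real, on the circle |z| = r):
  p(2) = (1)·2^0 + (-2)·2^1 + (0)·2^2 + (3)·2^3 = 21.
  |p(2)| = 21.
Check: |p(2)| = 21 ≤ 29 = M_tri(2). ✓ Equality does not hold at z = 2 (the coefficients have mixed signs, so the terms do not all align in phase there).

M_tri(2) = 29; |p(2)| = 21; equality at z=2: no.


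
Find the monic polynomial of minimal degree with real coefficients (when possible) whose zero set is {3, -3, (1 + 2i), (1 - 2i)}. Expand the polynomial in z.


The polynomial is p(z) = ∏_{α ∈ S} (z − α), where S = {3, -3, (1 + 2i), (1 - 2i)}.
Expanding the product yields: p(z) = z^4 -2·z^3 -4·z^2 + 18·z -45.
Note conjugate pairs combine to real quadratics: (z − (1+2i))(z − (1−2i)) = z² − 2z + 5.
The resulting polynomial has degree 4 and real coefficients as required.

p(z) = z^4 -2·z^3 -4·z^2 + 18·z -45.


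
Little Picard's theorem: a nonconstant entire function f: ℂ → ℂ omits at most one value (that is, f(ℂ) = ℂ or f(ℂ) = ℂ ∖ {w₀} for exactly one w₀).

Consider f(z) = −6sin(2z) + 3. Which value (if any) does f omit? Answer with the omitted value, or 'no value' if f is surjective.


Little Picard bounds the complement of f(ℂ) to at most one point.
sin is entire and surjective onto ℂ: for every w ∈ ℂ, sin(ζ) = w has a solution ζ ∈ ℂ (e.g., via the complex inverse arcsin). With ζ = 2z this gives z = ζ/(2). Then -6·sin(2z) takes every value in -6·ℂ = ℂ, and adding 3 is a bijection of ℂ. So f is surjective and omits no value. (Note: only on the real line is sin bounded by [−1, 1].)

Omitted value: no value.


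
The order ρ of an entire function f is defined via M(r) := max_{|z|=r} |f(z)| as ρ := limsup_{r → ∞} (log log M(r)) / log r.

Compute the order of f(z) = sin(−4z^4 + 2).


Write sin(w) = (e^{iw} ± e^{−iw})/(2 or 2i), so |sin(w)| ≤ e^{|w|}. With w = −4z^4 + 2, |w| ≤ 4r^4 + 2 on |z|=r, giving M(r) ≤ e^{4r^4 + 2} and ρ ≤ 4. For the lower bound, choose z on |z|=r with -4z^4 purely imaginary of modulus 4r^4; then |sin(−4z^4 + 2)| grows like e^{4r^4}/2, so ρ ≥ 4. Hence ρ = 4.
Therefore ρ = 4.

Order ρ = 4.


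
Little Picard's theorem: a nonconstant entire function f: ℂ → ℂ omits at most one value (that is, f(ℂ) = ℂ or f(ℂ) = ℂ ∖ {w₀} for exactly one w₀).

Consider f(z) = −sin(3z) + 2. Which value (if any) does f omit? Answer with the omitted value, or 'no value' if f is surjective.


Little Picard bounds the complement of f(ℂ) to at most one point.
sin is entire and surjective onto ℂ: for every w ∈ ℂ, sin(ζ) = w has a solution ζ ∈ ℂ (e.g., via the complex inverse arcsin). With ζ = 3z this gives z = ζ/(3). Then -1·sin(3z) takes every value in -1·ℂ = ℂ, and adding 2 is a bijection of ℂ. So f is surjective and omits no value. (Note: only on the real line is sin bounded by [−1, 1].)

Omitted value: no value.


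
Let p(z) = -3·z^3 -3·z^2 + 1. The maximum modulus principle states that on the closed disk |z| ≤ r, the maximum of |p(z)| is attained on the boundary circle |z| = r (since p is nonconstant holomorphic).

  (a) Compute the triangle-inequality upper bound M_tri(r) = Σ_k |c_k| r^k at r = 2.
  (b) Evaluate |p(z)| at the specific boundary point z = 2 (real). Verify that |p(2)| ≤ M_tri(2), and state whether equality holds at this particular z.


Coefficients: c_0 = 1, c_1 = 0, c_2 = -3, c_3 = -3. Radius r = 2.
Part (a). Triangle bound: M_tri(r) = Σ_k |c_k| r^k
  = |1|·2^0 + |0|·2^1 + |-3|·2^2 + |-3|·2^3
  = 1 + 0 + 12 + 24 = 37.
This bounds M(r) := max_{|z|=r} |p(z)| from above; equality holds iff all terms c_k z^k can be made to align in phase at a single z on |z|=r.
Part (b). At z = 2 (real, on the circle |z| = r):
  p(2) = (1)·2^0 + (0)·2^1 + (-3)·2^2 + (-3)·2^3 = -35.
  |p(2)| = 35.
Check: |p(2)| = 35 ≤ 37 = M_tri(2). ✓ Equality does not hold at z = 2 (the coefficients have mixed signs, so the terms do not all align in phase there).

M_tri(2) = 37; |p(2)| = 35; equality at z=2: no.


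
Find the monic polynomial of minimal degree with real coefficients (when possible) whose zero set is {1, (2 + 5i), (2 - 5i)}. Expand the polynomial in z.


The polynomial is p(z) = ∏_{α ∈ S} (z − α), where S = {1, (2 + 5i), (2 - 5i)}.
Expanding the product yields: p(z) = z^3 -5·z^2 + 33·z -29.
Note conjugate pairs combine to real quadratics: (z − (2+5i))(z − (2−5i)) = z² − 4z + 29.
The resulting polynomial has degree 3 and real coefficients as required.

p(z) = z^3 -5·z^2 + 33·z -29.


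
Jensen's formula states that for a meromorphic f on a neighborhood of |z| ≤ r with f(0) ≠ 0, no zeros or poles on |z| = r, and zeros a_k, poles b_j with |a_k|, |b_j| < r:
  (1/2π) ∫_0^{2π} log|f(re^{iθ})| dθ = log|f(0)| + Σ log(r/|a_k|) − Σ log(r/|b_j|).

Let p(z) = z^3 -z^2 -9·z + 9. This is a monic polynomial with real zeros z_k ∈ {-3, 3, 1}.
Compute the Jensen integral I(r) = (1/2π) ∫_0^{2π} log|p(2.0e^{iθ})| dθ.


Zeros: -3, 1, 3; r = 2.0.
Inside |z| < r: 1. Outside (|z| ≥ r): -3, 3.
p(0) = 9, so log|p(0)| = log(9) = 2.1972.
Apply Jensen: I(r) = log|p(0)| + Σ_k log(r/|z_k|), summed over zeros inside |z| < r.
  log(r/|z_k|) for z_k = 1: log(2.0/1) = 0.6931
  Outside zeros (-3, 3) contribute nothing to the Jensen sum.
Sum over inside zeros: 0.6931.
I(r) = log|p(0)| + (inside sum) = 2.1972 + 0.6931 = 2.8904.
Note: since some zeros are outside |z| ≤ r, the simplified n·log(r) form does NOT apply — only the inside zeros contribute.

I(r) ≈ 2.8904.


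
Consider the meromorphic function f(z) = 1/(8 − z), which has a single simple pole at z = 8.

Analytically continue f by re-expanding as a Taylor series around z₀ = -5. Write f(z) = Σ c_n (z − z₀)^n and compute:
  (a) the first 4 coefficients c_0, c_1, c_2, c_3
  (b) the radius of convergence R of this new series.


Let w = z − z₀, so z = z₀ + w.
Then 8 − z = 8 − (z₀ + w) = (8 − z₀) − w = 13 − w.
f(z) = 1/(13 − w) = (1/(13)) · 1/(1 − w/(13)) = Σ_{n≥0} w^n / (13)^(n+1).
So c_n = 1/(13)^(n+1):
  c_0 = 1/(13)^1 = 1/13.
  c_1 = 1/(13)^2 = 1/169.
  c_2 = 1/(13)^3 = 1/2197.
  c_3 = 1/(13)^4 = 1/28561.
The series is valid for |w/d| < 1, i.e. |z − z₀| < |d|.
Radius of convergence: R = |8 − z₀| = |13| = 13 (distance from z₀ to the singularity z = 8).

c_0 = 1/13, c_1 = 1/169, c_2 = 1/2197, c_3 = 1/28561; R = 13.


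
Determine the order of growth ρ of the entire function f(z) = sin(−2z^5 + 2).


Write sin(w) = (e^{iw} ± e^{−iw})/(2 or 2i), so |sin(w)| ≤ e^{|w|}. With w = −2z^5 + 2, |w| ≤ 2r^5 + 2 on |z|=r, giving M(r) ≤ e^{2r^5 + 2} and ρ ≤ 5. For the lower bound, choose z on |z|=r with -2z^5 purely imaginary of modulus 2r^5; then |sin(−2z^5 + 2)| grows like e^{2r^5}/2, so ρ ≥ 5. Hence ρ = 5.
Therefore ρ = 5.

Order ρ = 5.


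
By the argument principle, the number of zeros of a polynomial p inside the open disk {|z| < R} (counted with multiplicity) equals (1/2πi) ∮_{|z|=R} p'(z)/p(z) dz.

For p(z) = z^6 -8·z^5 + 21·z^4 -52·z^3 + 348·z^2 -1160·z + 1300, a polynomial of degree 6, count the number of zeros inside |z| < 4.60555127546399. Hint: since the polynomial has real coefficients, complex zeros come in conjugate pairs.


The zeros of p are: (-2 + 3i), (-2 - 3i), (3 + 1i), (3 - 1i), (3 + 1i), (3 - 1i).
Their magnitudes are: 3.606, 3.606, 3.162, 3.162, 3.162, 3.162.
Zeros with |z| < R = 4.60555127546399: (-2 + 3i), (-2 - 3i), (3 + 1i), (3 - 1i), (3 + 1i), (3 - 1i).
Count = 6.
By the argument principle, (1/2πi) ∮_{|z|=R} p'(z)/p(z) dz equals exactly this count.

Number of zeros inside |z| < 4.60555127546399: 6.


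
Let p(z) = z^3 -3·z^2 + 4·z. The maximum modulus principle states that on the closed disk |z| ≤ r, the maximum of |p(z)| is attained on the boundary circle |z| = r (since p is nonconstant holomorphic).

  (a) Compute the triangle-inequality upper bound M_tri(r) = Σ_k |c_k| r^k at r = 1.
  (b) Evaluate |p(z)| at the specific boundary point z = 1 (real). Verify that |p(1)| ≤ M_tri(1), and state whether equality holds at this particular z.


Coefficients: c_0 = 0, c_1 = 4, c_2 = -3, c_3 = 1. Radius r = 1.
Part (a). Triangle bound: M_tri(r) = Σ_k |c_k| r^k
  = |0|·1^0 + |4|·1^1 + |-3|·1^2 + |1|·1^3
  = 0 + 4 + 3 + 1 = 8.
This bounds M(r) := max_{|z|=r} |p(z)| from above; equality holds iff all terms c_k z^k can be made to align in phase at a single z on |z|=r.
Part (b). At z = 1 (real, on the circle |z| = r):
  p(1) = (0)·1^0 + (4)·1^1 + (-3)·1^2 + (1)·1^3 = 2.
  |p(1)| = 2.
Check: |p(1)| = 2 ≤ 8 = M_tri(1). ✓ Equality does not hold at z = 1 (the coefficients have mixed signs, so the terms do not all align in phase there).

M_tri(1) = 8; |p(1)| = 2; equality at z=1: no.


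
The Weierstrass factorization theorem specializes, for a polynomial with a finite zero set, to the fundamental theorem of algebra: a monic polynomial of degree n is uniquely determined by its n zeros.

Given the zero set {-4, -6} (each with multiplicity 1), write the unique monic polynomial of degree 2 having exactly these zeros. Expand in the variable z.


The polynomial is p(z) = ∏_{α ∈ S} (z − α), where S = {-4, -6}.
Expanding the product yields: p(z) = z^2 + 10·z + 24.
The resulting polynomial has degree 2 and real coefficients as required.

p(z) = z^2 + 10·z + 24.


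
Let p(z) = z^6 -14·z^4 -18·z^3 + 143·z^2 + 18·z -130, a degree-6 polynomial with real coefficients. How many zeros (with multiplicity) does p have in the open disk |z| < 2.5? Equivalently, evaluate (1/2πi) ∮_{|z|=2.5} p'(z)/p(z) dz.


The zeros of p are: (-3 + 2i), (-3 - 2i), (3 + 1i), (3 - 1i), 1, -1.
Their magnitudes are: 3.606, 3.606, 3.162, 3.162, 1, 1.
Zeros with |z| < R = 2.5: 1, -1.
Count = 2.
By the argument principle, (1/2πi) ∮_{|z|=R} p'(z)/p(z) dz equals exactly this count.

Number of zeros inside |z| < 2.5: 2.


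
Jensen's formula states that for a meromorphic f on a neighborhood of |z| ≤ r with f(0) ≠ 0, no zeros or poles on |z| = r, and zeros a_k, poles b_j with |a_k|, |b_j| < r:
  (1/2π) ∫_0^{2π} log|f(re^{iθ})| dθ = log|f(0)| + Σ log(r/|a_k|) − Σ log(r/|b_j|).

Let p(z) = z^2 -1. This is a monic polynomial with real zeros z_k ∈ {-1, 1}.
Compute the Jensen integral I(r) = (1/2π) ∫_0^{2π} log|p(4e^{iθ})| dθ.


Zeros: -1, 1; r = 4.
Inside |z| < r: -1, 1. Outside (|z| ≥ r): ∅.
p(0) = -1, so log|p(0)| = log(1) = 0.0000.
Apply Jensen: I(r) = log|p(0)| + Σ_k log(r/|z_k|), summed over zeros inside |z| < r.
  log(r/|z_k|) for z_k = -1: log(4/1) = 1.3863
  log(r/|z_k|) for z_k = 1: log(4/1) = 1.3863
Sum over inside zeros: 2.7726.
I(r) = log|p(0)| + (inside sum) = 0.0000 + 2.7726 = 2.7726.
Closed form (all zeros inside, monic): I(r) = n·log(r) = 2·log(4) = 2.7726. ✓

I(r) ≈ 2.7726.


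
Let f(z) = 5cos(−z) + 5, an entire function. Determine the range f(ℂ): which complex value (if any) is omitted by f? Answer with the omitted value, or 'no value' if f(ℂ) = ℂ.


Little Picard bounds the complement of f(ℂ) to at most one point.
cos is entire and surjective onto ℂ: for every w ∈ ℂ, cos(ζ) = w has a solution ζ ∈ ℂ (e.g., via the complex inverse arccos). With ζ = −z this gives z = ζ/(-1). Then 5·cos(−z) takes every value in 5·ℂ = ℂ, and adding 5 is a bijection of ℂ. So f is surjective and omits no value. (Note: only on the real line is cos bounded by [−1, 1].)

Omitted value: no value.


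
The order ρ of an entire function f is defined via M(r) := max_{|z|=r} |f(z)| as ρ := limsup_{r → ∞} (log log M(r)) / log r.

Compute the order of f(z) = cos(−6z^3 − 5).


Write cos(w) = (e^{iw} ± e^{−iw})/(2 or 2i), so |cos(w)| ≤ e^{|w|}. With w = −6z^3 − 5, |w| ≤ 6r^3 + 5 on |z|=r, giving M(r) ≤ e^{6r^3 + 5} and ρ ≤ 3. For the lower bound, choose z on |z|=r with -6z^3 purely imaginary of modulus 6r^3; then |cos(−6z^3 − 5)| grows like e^{6r^3}/2, so ρ ≥ 3. Hence ρ = 3.
Therefore ρ = 3.

Order ρ = 3.


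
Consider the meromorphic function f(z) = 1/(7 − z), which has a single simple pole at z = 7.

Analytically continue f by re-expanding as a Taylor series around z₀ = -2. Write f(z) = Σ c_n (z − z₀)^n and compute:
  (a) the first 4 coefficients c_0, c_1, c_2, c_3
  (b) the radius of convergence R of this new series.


Let w = z − z₀, so z = z₀ + w.
Then 7 − z = 7 − (z₀ + w) = (7 − z₀) − w = 9 − w.
f(z) = 1/(9 − w) = (1/(9)) · 1/(1 − w/(9)) = Σ_{n≥0} w^n / (9)^(n+1).
So c_n = 1/(9)^(n+1):
  c_0 = 1/(9)^1 = 1/9.
  c_1 = 1/(9)^2 = 1/81.
  c_2 = 1/(9)^3 = 1/729.
  c_3 = 1/(9)^4 = 1/6561.
The series is valid for |w/d| < 1, i.e. |z − z₀| < |d|.
Radius of convergence: R = |7 − z₀| = |9| = 9 (distance from z₀ to the singularity z = 7).

c_0 = 1/9, c_1 = 1/81, c_2 = 1/729, c_3 = 1/6561; R = 9.


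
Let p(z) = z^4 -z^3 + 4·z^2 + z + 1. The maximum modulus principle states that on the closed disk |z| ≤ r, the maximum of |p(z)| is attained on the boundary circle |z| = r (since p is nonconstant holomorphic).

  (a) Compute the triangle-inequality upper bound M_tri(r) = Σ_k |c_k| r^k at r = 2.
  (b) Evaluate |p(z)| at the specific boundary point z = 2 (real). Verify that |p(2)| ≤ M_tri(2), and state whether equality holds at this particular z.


Coefficients: c_0 = 1, c_1 = 1, c_2 = 4, c_3 = -1, c_4 = 1. Radius r = 2.
Part (a). Triangle bound: M_tri(r) = Σ_k |c_k| r^k
  = |1|·2^0 + |1|·2^1 + |4|·2^2 + |-1|·2^3 + |1|·2^4
  = 1 + 2 + 16 + 8 + 16 = 43.
This bounds M(r) := max_{|z|=r} |p(z)| from above; equality holds iff all terms c_k z^k can be made to align in phase at a single z on |z|=r.
Part (b). At z = 2 (real, on the circle |z| = r):
  p(2) = (1)·2^0 + (1)·2^1 + (4)·2^2 + (-1)·2^3 + (1)·2^4 = 27.
  |p(2)| = 27.
Check: |p(2)| = 27 ≤ 43 = M_tri(2). ✓ Equality does not hold at z = 2 (the coefficients have mixed signs, so the terms do not all align in phase there).

M_tri(2) = 43; |p(2)| = 27; equality at z=2: no.


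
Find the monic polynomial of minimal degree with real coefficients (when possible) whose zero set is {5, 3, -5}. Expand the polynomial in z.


The polynomial is p(z) = ∏_{α ∈ S} (z − α), where S = {5, 3, -5}.
Expanding the product yields: p(z) = z^3 -3·z^2 -25·z + 75.
The resulting polynomial has degree 3 and real coefficients as required.

p(z) = z^3 -3·z^2 -25·z + 75.


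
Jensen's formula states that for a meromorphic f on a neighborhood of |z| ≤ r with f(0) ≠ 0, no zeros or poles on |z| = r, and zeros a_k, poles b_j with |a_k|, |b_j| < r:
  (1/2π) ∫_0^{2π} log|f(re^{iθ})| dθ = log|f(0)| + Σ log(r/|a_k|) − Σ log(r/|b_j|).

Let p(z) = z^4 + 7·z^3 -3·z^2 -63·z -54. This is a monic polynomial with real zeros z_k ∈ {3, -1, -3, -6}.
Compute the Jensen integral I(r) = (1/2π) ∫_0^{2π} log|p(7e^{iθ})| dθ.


Zeros: -6, -3, -1, 3; r = 7.
Inside |z| < r: -6, -3, -1, 3. Outside (|z| ≥ r): ∅.
p(0) = -54, so log|p(0)| = log(54) = 3.9890.
Apply Jensen: I(r) = log|p(0)| + Σ_k log(r/|z_k|), summed over zeros inside |z| < r.
  log(r/|z_k|) for z_k = 3: log(7/3) = 0.8473
  log(r/|z_k|) for z_k = -1: log(7/1) = 1.9459
  log(r/|z_k|) for z_k = -3: log(7/3) = 0.8473
  log(r/|z_k|) for z_k = -6: log(7/6) = 0.1542
Sum over inside zeros: 3.7947.
I(r) = log|p(0)| + (inside sum) = 3.9890 + 3.7947 = 7.7836.
Closed form (all zeros inside, monic): I(r) = n·log(r) = 4·log(7) = 7.7836. ✓

I(r) ≈ 7.7836.


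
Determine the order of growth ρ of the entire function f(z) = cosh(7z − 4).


cosh(w) is a linear combination of e^{iw} and e^{−iw} (or e^w, e^{−w} in the hyperbolic case), so |cosh(w)| ≤ e^{|w|}. With w = 7z − 4, |w| ≤ 7|z| + 4 = 7r + 4 on |z| = r, giving M(r) ≤ e^{7r + 4}, so ρ ≤ 1. On a suitable ray (z = it for sin/cos; z = t for sinh/cosh, t real → ∞), |cosh(7z − 4)| grows like e^{7|t|}/2, so ρ ≥ 1. Hence ρ = 1.
Therefore ρ = 1.

Order ρ = 1.


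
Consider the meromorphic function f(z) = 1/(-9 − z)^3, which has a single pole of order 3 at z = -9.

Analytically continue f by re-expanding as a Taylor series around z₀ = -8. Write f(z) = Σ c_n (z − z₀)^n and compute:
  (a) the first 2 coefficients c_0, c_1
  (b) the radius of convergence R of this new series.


Let w = z − z₀, so z = z₀ + w.
Then -9 − z = -9 − (z₀ + w) = (-9 − z₀) − w = -1 − w.
f(z) = 1/(-1 − w)^3 = (1/(-1)^3) · (1 − w/(-1))^{−3}.
By the binomial series (1−u)^{−3} = Σ_{n≥0} C(n+2, 2) u^n for |u|<1, with u = w/(-1):
  c_n = C(n+2, 2) / (-1)^(n+3).
  c_0 = 1/(-1)^3 = -1.
  c_1 = 3/(-1)^4 = 3.
The series is valid for |w/d| < 1, i.e. |z − z₀| < |d|.
Radius of convergence: R = |-9 − z₀| = |-1| = 1 (distance from z₀ to the singularity z = -9).

c_0 = -1, c_1 = 3; R = 1.


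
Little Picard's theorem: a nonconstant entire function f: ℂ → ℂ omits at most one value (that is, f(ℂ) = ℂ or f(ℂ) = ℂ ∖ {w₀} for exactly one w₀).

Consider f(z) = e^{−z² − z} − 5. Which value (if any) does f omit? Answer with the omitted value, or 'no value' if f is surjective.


Little Picard bounds the complement of f(ℂ) to at most one point.
The exponent g(z) = −z² − z is a nonconstant polynomial, hence surjective onto ℂ. So e^{g(z)} takes every value in {e^w : w ∈ ℂ} = ℂ ∖ {0}. Adding -5 shifts the range to ℂ ∖ {-5}. f omits exactly -5.

Omitted value: -5.


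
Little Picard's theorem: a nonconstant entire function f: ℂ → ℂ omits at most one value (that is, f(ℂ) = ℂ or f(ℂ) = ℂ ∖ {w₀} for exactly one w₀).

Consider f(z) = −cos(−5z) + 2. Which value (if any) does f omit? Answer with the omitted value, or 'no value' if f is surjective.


Little Picard bounds the complement of f(ℂ) to at most one point.
cos is entire and surjective onto ℂ: for every w ∈ ℂ, cos(ζ) = w has a solution ζ ∈ ℂ (e.g., via the complex inverse arccos). With ζ = −5z this gives z = ζ/(-5). Then -1·cos(−5z) takes every value in -1·ℂ = ℂ, and adding 2 is a bijection of ℂ. So f is surjective and omits no value. (Note: only on the real line is cos bounded by [−1, 1].)

Omitted value: no value.


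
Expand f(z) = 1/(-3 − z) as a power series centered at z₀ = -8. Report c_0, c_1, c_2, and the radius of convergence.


Let w = z − z₀, so z = z₀ + w.
Then -3 − z = -3 − (z₀ + w) = (-3 − z₀) − w = 5 − w.
f(z) = 1/(5 − w) = (1/(5)) · 1/(1 − w/(5)) = Σ_{n≥0} w^n / (5)^(n+1).
So c_n = 1/(5)^(n+1):
  c_0 = 1/(5)^1 = 1/5.
  c_1 = 1/(5)^2 = 1/25.
  c_2 = 1/(5)^3 = 1/125.
The series is valid for |w/d| < 1, i.e. |z − z₀| < |d|.
Radius of convergence: R = |-3 − z₀| = |5| = 5 (distance from z₀ to the singularity z = -3).

c_0 = 1/5, c_1 = 1/25, c_2 = 1/125; R = 5.


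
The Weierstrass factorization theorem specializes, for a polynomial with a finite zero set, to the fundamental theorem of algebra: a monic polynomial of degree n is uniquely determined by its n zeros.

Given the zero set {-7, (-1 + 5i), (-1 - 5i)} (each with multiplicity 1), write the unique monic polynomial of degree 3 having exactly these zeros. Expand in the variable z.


The polynomial is p(z) = ∏_{α ∈ S} (z − α), where S = {-7, (-1 + 5i), (-1 - 5i)}.
Expanding the product yields: p(z) = z^3 + 9·z^2 + 40·z + 182.
Note conjugate pairs combine to real quadratics: (z − (-1+5i))(z − (-1−5i)) = z² + 2z + 26.
The resulting polynomial has degree 3 and real coefficients as required.

p(z) = z^3 + 9·z^2 + 40·z + 182.


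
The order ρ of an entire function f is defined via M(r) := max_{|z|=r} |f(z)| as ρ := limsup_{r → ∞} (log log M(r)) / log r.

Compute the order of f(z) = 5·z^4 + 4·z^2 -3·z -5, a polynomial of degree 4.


|f(z)| ≤ Σ|c_k|·r^k = O(r^4) as r → ∞. Polynomial growth is O(e^{r^ε}) for every ε > 0 (since r^4/e^{r^ε} → 0), so ρ ≤ ε for all ε > 0, i.e. ρ = 0. Every nonconstant polynomial has order 0.
Therefore ρ = 0.

Order ρ = 0.
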